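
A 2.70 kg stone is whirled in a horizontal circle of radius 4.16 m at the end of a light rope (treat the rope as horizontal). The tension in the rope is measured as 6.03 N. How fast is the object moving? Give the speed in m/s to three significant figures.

T = m v²/r ⇒ v = √(T r / m) = √(6.03 × 4.16 / 2.70) = √9.291 = 3.048 m/s.

3.05 m/s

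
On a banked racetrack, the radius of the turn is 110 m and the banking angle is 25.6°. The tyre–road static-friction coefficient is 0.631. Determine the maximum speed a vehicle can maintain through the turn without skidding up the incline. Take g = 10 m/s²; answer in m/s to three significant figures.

At the maximum speed, friction acts down the slope at its limiting value f = μN. Radially (horizontal, toward centre): N sinθ + μN cosθ = mv²/r. Vertically: N cosθ − μN sinθ = mg.
Dividing: v² = r g (sinθ + μcosθ)/(cosθ − μsinθ).
sinθ + μcosθ = 0.4321 + 0.631×0.9018 = 1.001; cosθ − μsinθ = 0.9018 − 0.631×0.4321 = 0.6292.
v² = 110 × 10.0 × 1.001/0.6292 = 1750 m²/s², so v = 41.84 m/s.

41.8 m/s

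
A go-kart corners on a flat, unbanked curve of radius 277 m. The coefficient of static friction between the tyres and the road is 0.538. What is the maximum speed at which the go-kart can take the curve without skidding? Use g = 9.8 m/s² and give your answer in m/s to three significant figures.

38.2 m/s

The only inward force on a level bend is static friction, so at the limit f_s = μ_s N = μ_s m g = m v²/r.
Mass cancels: v_max = √(μ_s g r) = √(0.538 × 9.8 × 277) = √1460 = 38.22 m/s.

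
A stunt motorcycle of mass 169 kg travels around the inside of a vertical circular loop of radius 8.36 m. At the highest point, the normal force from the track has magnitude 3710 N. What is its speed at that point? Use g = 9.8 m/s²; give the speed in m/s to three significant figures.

At the top, N + mg = mv²/r, so v = √(r(N/m + g)) = √(8.36 × (3710/169 + 9.8)) = √(8.36 × 31.75) = √265.5 = 16.29 m/s.

16.3 m/s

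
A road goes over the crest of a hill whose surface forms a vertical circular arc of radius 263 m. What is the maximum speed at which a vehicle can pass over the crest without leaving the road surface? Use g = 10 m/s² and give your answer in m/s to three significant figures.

At the crest the centre of the circle is below the vehicle, so the net downward (centripetal) force is mg − N = mv²/r.
The vehicle leaves the road when N → 0, giving v_max = √(g r) = √(10.0 × 263) = 51.28 m/s.

51.3 m/s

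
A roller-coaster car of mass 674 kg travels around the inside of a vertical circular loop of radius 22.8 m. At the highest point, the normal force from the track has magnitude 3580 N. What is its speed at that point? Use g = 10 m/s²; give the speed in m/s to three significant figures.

At the top, N + mg = mv²/r, so v = √(r(N/m + g)) = √(22.8 × (3580/674 + 10.0)) = √(22.8 × 15.31) = √349.1 = 18.68 m/s.

18.7 m/s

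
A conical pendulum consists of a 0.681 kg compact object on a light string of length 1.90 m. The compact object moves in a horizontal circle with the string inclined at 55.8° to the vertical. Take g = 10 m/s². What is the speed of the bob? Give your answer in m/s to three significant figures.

4.81 m/s

The radius of the circle is r = L sinθ = 1.90 × sin 55.8° = 1.571 m.
Horizontally T sinθ = mv²/r and vertically T cosθ = mg, so tanθ = v²/(rg).
v = √(r g tanθ) = √(1.571 × 10.0 × 1.471) = √23.12 = 4.809 m/s.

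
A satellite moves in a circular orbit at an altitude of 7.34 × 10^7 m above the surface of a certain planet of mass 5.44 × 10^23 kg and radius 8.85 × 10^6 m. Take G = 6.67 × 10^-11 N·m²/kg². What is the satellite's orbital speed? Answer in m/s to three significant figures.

664 m/s

Orbital radius r = R + h = 8.85 × 10^6 + 7.34 × 10^7 = 8.225 × 10^7 m.
Gravity supplies the centripetal force: G M m / r² = m v² / r, so v = √(GM/r).
v = √(6.67 × 10^-11 × 5.44 × 10^23 / 8.225 × 10^7) = √(441200) = 664.2 m/s.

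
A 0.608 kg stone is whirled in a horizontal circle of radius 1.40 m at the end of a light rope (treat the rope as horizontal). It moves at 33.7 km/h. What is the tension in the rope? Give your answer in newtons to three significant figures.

38.1 N

v = 33.7 km/h = 33.7/3.6 = 9.361 m/s.
The tension is the only horizontal force, so it supplies the full centripetal force: T = m v²/r = 0.608 × (9.361)²/1.40 = 0.608 × 87.63/1.40 = 38.06 N.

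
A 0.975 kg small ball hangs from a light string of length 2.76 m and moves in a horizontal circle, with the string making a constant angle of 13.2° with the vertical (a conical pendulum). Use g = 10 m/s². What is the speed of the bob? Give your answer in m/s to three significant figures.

1.22 m/s

The radius of the circle is r = L sinθ = 2.76 × sin 13.2° = 0.6302 m.
Horizontally T sinθ = mv²/r and vertically T cosθ = mg, so tanθ = v²/(rg).
v = √(r g tanθ) = √(0.6302 × 10.0 × 0.2345) = √1.478 = 1.216 m/s.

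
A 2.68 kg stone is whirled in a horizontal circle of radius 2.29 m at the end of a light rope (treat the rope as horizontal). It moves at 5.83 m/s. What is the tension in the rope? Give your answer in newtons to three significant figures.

The tension is the only horizontal force, so it supplies the full centripetal force: T = m v²/r = 2.68 × (5.830)²/2.29 = 2.68 × 33.99/2.29 = 39.78 N.

39.8 N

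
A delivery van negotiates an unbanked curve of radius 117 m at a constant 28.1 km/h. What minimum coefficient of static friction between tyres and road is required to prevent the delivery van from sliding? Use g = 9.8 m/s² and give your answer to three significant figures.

v = 28.1/3.6 = 7.806 m/s.
Friction provides the centripetal force: μ_s m g = m v²/r, so μ_s = v²/(g r) = (7.806)²/(9.8 × 117) = 60.93/1147 = 0.05314.

0.0531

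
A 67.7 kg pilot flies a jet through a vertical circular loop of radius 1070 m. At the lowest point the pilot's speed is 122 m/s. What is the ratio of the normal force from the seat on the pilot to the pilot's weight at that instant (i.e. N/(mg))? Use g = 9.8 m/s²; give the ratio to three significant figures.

At the bottom, N − mg = mv²/r, so N = m(v²/r + g) and N/(mg) = v²/(rg) + 1 = (122)²/(1070 × 9.8) + 1 = 1.419 + 1 = 2.419.

2.42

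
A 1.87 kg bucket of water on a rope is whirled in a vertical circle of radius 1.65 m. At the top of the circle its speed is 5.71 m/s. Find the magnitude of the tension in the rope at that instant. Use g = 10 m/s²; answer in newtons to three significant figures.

18.3 N

At the top, both T and the weight mg point inward (toward the centre), so T + mg = mv²/r.
T = m(v²/r − g) = 1.87 × ((5.71)²/1.65 − 10.0) = 1.87 × (19.76 − 10.0) = 1.87 × 9.760 = 18.25 N.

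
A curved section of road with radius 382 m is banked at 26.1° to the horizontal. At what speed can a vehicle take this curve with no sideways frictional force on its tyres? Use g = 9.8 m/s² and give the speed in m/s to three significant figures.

On a frictionless banked curve, N sinθ = mv²/r and N cosθ = mg, so tanθ = v²/(rg).
v = √(r g tanθ) = √(382 × 9.8 × tan 26.1°) = √(382 × 9.8 × 0.4899) = √1834 = 42.82 m/s.

42.8 m/s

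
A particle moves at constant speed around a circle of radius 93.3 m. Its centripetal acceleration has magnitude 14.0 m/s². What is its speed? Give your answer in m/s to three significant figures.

a_c = v²/r ⇒ v = √(a_c · r) = √(14.0 × 93.3) = √1306 = 36.14 m/s.

36.1 m/s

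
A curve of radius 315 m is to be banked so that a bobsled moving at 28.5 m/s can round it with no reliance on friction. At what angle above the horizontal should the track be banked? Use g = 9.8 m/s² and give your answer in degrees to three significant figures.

With no friction, the horizontal component of the normal force provides the centripetal force: N sinθ = mv²/r, while N cosθ = mg vertically.
Dividing: tanθ = v²/(r g) = (28.5)²/(315 × 9.8) = 812.2/3087 = 0.2631.
θ = arctan(0.2631) = 14.74°.

14.7°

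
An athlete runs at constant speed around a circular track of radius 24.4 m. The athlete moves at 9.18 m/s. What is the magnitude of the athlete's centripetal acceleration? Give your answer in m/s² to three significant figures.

a_c = v²/r = (9.180)²/24.4 = 84.27/24.4 = 3.454 m/s².

3.45 m/s²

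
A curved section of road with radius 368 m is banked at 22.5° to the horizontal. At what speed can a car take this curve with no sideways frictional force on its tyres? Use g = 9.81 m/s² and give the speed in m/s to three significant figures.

On a frictionless banked curve, N sinθ = mv²/r and N cosθ = mg, so tanθ = v²/(rg).
v = √(r g tanθ) = √(368 × 9.81 × tan 22.5°) = √(368 × 9.81 × 0.4142) = √1495 = 38.67 m/s.

38.7 m/s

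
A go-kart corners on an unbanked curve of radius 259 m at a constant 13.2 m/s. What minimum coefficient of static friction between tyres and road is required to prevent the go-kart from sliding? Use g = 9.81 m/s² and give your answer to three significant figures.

0.0686

Friction provides the centripetal force: μ_s m g = m v²/r, so μ_s = v²/(g r) = (13.20)²/(9.81 × 259) = 174.2/2541 = 0.06858.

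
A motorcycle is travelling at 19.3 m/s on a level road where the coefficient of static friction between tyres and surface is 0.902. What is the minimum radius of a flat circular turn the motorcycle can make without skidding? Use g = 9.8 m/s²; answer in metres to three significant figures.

At the limit, μ_s m g = m v²/r, so r_min = v²/(μ_s g) = (19.3)²/(0.902 × 9.8) = 372.5/8.840 = 42.14 m.

42.1 m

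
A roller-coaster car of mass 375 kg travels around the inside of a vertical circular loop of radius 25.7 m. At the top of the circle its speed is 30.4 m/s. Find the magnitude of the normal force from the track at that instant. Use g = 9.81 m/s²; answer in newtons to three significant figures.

9810 N

At the top, both N and the weight mg point inward (toward the centre), so N + mg = mv²/r.
N = m(v²/r − g) = 375 × ((30.4)²/25.7 − 9.81) = 375 × (35.96 − 9.81) = 375 × 26.15 = 9806 N.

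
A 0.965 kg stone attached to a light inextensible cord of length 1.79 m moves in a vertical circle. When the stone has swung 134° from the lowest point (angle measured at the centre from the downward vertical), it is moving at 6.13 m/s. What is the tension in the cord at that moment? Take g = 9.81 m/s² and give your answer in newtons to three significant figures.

13.7 N

Take the radial direction toward the centre of the circle as positive. The component of the weight along the string toward the centre is −mg cos φ (φ measured from the bottom), so Newton's second law along the string gives T − mg cos φ = m v²/r.
cos 134° = -0.6947, so T = m(v²/r + g cos φ) = 0.965 × ((6.13)²/1.79 + 9.81 × -0.6947) = 0.965 × (20.99 + (-6.815)) = 0.965 × 14.18 = 13.68 N.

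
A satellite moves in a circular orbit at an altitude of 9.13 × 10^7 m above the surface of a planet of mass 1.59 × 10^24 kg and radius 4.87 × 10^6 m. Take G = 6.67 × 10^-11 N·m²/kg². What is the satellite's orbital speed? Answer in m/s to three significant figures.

Orbital radius r = R + h = 4.87 × 10^6 + 9.13 × 10^7 = 9.617 × 10^7 m.
Gravity supplies the centripetal force: G M m / r² = m v² / r, so v = √(GM/r).
v = √(6.67 × 10^-11 × 1.59 × 10^24 / 9.617 × 10^7) = √(1.103 × 10^6) = 1050 m/s.

1050 m/s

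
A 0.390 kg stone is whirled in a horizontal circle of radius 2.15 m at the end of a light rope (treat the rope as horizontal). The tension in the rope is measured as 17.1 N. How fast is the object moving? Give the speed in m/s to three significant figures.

T = m v²/r ⇒ v = √(T r / m) = √(17.1 × 2.15 / 0.390) = √94.27 = 9.709 m/s.

9.71 m/s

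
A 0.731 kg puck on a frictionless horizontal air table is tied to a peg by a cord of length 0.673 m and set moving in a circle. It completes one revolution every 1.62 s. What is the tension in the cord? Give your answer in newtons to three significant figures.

7.40 N

v = 2πr/T = 2π × 0.673/1.62 = 2.610 m/s.
The tension is the only horizontal force, so it supplies the full centripetal force: T = m v²/r = 0.731 × (2.610)²/0.673 = 0.731 × 6.813/0.673 = 7.401 N.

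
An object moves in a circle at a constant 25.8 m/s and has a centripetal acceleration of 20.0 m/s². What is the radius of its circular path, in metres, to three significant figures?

33.3 m

a_c = v²/r ⇒ r = v²/a_c = (25.8)²/20.0 = 665.6/20.0 = 33.28 m.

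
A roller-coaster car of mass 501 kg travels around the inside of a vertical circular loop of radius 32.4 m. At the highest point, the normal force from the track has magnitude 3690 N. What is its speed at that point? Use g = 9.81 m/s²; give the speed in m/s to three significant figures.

At the top, N + mg = mv²/r, so v = √(r(N/m + g)) = √(32.4 × (3690/501 + 9.81)) = √(32.4 × 17.18) = √556.5 = 23.59 m/s.

23.6 m/s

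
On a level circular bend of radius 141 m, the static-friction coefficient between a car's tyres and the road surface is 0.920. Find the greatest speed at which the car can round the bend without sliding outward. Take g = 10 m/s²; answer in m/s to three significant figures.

36.0 m/s

Friction provides the centripetal force on a flat curve. At maximum speed it is at its limiting value: μ_s m g = m v²/r.
Mass cancels: v_max = √(μ_s g r) = √(0.920 × 10.0 × 141) = √1297 = 36.02 m/s.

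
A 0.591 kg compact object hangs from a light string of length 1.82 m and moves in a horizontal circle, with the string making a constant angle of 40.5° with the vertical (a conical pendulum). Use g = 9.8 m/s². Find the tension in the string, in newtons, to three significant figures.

Vertically the bob has no acceleration, so T cosθ = mg.
T = mg/cosθ = 0.591 × 9.8 / cos 40.5° = 5.792/0.7604 = 7.617 N.

7.62 N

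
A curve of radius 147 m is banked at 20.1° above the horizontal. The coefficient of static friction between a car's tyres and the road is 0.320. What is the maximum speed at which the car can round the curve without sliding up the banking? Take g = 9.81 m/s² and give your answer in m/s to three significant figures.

At the maximum speed, friction acts down the slope at its limiting value f = μN. Radially (horizontal, toward centre): N sinθ + μN cosθ = mv²/r. Vertically: N cosθ − μN sinθ = mg.
Dividing: v² = r g (sinθ + μcosθ)/(cosθ − μsinθ).
sinθ + μcosθ = 0.3437 + 0.320×0.9391 = 0.6442; cosθ − μsinθ = 0.9391 − 0.320×0.3437 = 0.8291.
v² = 147 × 9.81 × 0.6442/0.8291 = 1120 m²/s², so v = 33.47 m/s.

33.5 m/s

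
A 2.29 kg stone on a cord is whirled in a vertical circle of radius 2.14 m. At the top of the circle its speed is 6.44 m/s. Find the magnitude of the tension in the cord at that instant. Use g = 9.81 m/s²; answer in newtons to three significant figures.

21.9 N

At the top, both T and the weight mg point inward (toward the centre), so T + mg = mv²/r.
T = m(v²/r − g) = 2.29 × ((6.44)²/2.14 − 9.81) = 2.29 × (19.38 − 9.81) = 2.29 × 9.570 = 21.92 N.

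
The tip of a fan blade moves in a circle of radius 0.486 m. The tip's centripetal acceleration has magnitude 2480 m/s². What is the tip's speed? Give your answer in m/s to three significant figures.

a_c = v²/r ⇒ v = √(a_c · r) = √(2480 × 0.486) = √1205 = 34.72 m/s.

34.7 m/s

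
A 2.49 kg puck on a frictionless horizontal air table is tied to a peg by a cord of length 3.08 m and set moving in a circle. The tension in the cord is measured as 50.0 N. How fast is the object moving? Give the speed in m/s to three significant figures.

7.86 m/s

T = m v²/r ⇒ v = √(T r / m) = √(50.0 × 3.08 / 2.49) = √61.85 = 7.864 m/s.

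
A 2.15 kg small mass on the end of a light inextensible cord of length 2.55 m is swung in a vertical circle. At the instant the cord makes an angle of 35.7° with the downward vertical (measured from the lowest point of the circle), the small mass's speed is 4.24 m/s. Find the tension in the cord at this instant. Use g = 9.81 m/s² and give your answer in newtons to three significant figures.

32.3 N

Take the radial direction toward the centre of the circle as positive. The component of the weight along the string toward the centre is −mg cos φ (φ measured from the bottom), so Newton's second law along the string gives T − mg cos φ = m v²/r.
cos 35.7° = 0.8121, so T = m(v²/r + g cos φ) = 2.15 × ((4.24)²/2.55 + 9.81 × 0.8121) = 2.15 × (7.050 + (7.967)) = 2.15 × 15.02 = 32.29 N.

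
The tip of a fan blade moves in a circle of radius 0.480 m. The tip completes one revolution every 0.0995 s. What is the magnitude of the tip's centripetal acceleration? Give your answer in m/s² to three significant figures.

v = 2πr/T = 2π × 0.480/0.0995 = 30.31 m/s.
a_c = v²/r = (30.31)²/0.480 = 918.7/0.480 = 1914 m/s².

1910 m/s²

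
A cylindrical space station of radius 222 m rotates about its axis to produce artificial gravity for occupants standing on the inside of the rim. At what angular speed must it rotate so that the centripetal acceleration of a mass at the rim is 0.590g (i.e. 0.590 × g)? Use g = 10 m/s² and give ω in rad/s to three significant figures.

0.163 rad/s

Centripetal acceleration a_c = ω²r. Setting ω²r = 0.590g:
ω = √(0.590g / r) = √(0.590 × 10.0 / 222) = √0.02658 = 0.1630 rad/s.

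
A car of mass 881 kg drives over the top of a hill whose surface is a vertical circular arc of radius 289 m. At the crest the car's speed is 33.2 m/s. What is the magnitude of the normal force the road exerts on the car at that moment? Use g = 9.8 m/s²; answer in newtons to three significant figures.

5270 N

At the crest the centripetal acceleration points downward (toward the centre of the arc), so mg − N = mv²/r.
N = m(g − v²/r) = 881 × (9.8 − (33.2)²/289) = 881 × (9.8 − 3.814) = 881 × 5.986 = 5274 N.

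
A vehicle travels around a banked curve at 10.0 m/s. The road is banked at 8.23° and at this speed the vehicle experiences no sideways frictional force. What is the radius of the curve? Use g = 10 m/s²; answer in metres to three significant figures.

69.1 m

Frictionless banking: tanθ = v²/(rg), so r = v²/(g tanθ).
r = (10.0)²/(10.0 × tan 8.23°) = 100.0/(10.0 × 0.1446) = 100.0/1.446 = 69.14 m.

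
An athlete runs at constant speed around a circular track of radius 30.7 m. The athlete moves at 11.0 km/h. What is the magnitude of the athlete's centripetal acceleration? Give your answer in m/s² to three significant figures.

0.304 m/s²

v = 11.0 km/h = 11.0/3.6 = 3.056 m/s.
a_c = v²/r = (3.056)²/30.7 = 9.336/30.7 = 0.3041 m/s².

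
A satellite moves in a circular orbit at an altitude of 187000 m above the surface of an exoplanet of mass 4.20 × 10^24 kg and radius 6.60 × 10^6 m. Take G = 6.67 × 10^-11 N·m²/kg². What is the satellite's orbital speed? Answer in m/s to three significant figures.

6420 m/s

Orbital radius r = R + h = 6.60 × 10^6 + 187000 = 6.787 × 10^6 m.
Gravity supplies the centripetal force: G M m / r² = m v² / r, so v = √(GM/r).
v = √(6.67 × 10^-11 × 4.20 × 10^24 / 6.787 × 10^6) = √(4.128 × 10^7) = 6425 m/s.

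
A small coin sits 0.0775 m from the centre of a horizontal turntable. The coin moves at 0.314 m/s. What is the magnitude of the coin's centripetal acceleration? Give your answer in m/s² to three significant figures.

a_c = v²/r = (0.3140)²/0.0775 = 0.09860/0.0775 = 1.272 m/s².

1.27 m/s²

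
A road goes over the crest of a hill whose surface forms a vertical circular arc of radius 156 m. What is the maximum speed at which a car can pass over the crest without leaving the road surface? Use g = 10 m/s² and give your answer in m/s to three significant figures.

At the crest the centre of the circle is below the car, so the net downward (centripetal) force is mg − N = mv²/r.
The car leaves the road when N → 0, giving v_max = √(g r) = √(10.0 × 156) = 39.50 m/s.

39.5 m/s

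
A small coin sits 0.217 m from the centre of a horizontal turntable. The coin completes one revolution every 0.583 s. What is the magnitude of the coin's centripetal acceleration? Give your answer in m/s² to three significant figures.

v = 2πr/T = 2π × 0.217/0.583 = 2.339 m/s.
a_c = v²/r = (2.339)²/0.217 = 5.469/0.217 = 25.20 m/s².

25.2 m/s²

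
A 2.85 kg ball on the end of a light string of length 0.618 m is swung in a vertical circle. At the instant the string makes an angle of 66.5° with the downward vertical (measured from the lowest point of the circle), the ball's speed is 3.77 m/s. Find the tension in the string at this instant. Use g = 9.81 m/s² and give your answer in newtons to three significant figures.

Take the radial direction toward the centre of the circle as positive. The component of the weight along the string toward the centre is −mg cos φ (φ measured from the bottom), so Newton's second law along the string gives T − mg cos φ = m v²/r.
cos 66.5° = 0.3987, so T = m(v²/r + g cos φ) = 2.85 × ((3.77)²/0.618 + 9.81 × 0.3987) = 2.85 × (23.00 + (3.912)) = 2.85 × 26.91 = 76.69 N.

76.7 N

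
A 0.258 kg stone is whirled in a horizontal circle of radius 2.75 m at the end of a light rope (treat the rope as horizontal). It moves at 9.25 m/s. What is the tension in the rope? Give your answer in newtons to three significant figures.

The tension is the only horizontal force, so it supplies the full centripetal force: T = m v²/r = 0.258 × (9.250)²/2.75 = 0.258 × 85.56/2.75 = 8.027 N.

8.03 N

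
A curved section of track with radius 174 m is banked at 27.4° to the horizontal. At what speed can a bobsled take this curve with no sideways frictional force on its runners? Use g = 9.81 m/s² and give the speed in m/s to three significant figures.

29.7 m/s

On a frictionless banked curve, N sinθ = mv²/r and N cosθ = mg, so tanθ = v²/(rg).
v = √(r g tanθ) = √(174 × 9.81 × tan 27.4°) = √(174 × 9.81 × 0.5184) = √884.8 = 29.75 m/s.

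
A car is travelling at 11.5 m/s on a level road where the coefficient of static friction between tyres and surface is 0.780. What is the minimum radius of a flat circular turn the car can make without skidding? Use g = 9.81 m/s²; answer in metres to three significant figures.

17.3 m

At the limit, μ_s m g = m v²/r, so r_min = v²/(μ_s g) = (11.5)²/(0.780 × 9.81) = 132.2/7.652 = 17.28 m.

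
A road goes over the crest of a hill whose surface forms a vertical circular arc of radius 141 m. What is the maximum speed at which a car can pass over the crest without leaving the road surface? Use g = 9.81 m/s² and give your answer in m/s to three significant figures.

At the crest the centre of the circle is below the car, so the net downward (centripetal) force is mg − N = mv²/r.
The car leaves the road when N → 0, giving v_max = √(g r) = √(9.81 × 141) = 37.19 m/s.

37.2 m/s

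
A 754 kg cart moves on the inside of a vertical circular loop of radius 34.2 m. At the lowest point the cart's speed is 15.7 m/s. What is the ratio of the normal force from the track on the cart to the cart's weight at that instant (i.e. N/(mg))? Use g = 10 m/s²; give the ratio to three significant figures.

At the bottom, N − mg = mv²/r, so N = m(v²/r + g) and N/(mg) = v²/(rg) + 1 = (15.7)²/(34.2 × 10.0) + 1 = 0.7207 + 1 = 1.721.

1.72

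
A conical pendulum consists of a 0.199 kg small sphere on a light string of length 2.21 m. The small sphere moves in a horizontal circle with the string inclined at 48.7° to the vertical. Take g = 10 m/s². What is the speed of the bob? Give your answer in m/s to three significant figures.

4.35 m/s

The radius of the circle is r = L sinθ = 2.21 × sin 48.7° = 1.660 m.
Horizontally T sinθ = mv²/r and vertically T cosθ = mg, so tanθ = v²/(rg).
v = √(r g tanθ) = √(1.660 × 10.0 × 1.138) = √18.90 = 4.347 m/s.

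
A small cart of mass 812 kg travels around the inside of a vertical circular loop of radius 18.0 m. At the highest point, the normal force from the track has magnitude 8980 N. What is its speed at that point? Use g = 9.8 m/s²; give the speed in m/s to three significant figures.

At the top, N + mg = mv²/r, so v = √(r(N/m + g)) = √(18.0 × (8980/812 + 9.8)) = √(18.0 × 20.86) = √375.5 = 19.38 m/s.

19.4 m/s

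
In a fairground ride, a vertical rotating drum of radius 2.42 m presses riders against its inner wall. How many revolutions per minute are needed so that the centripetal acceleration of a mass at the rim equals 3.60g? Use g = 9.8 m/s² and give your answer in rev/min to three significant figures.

36.5 rev/min

Require ω²r = 3.60g, so ω = √(3.60 × 9.8/2.42) = 3.818 rad/s.
In rev/min: ω × 60/(2π) = 3.818 × 60/(2π) = 36.46 rev/min.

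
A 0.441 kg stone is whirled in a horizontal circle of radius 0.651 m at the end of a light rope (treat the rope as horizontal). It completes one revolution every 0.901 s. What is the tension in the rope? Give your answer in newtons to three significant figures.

14.0 N

v = 2πr/T = 2π × 0.651/0.901 = 4.540 m/s.
The tension is the only horizontal force, so it supplies the full centripetal force: T = m v²/r = 0.441 × (4.540)²/0.651 = 0.441 × 20.61/0.651 = 13.96 N.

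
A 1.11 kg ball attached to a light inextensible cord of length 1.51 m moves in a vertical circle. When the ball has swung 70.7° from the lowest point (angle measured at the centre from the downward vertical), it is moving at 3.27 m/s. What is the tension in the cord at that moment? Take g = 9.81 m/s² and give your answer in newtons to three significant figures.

Take the radial direction toward the centre of the circle as positive. The component of the weight along the string toward the centre is −mg cos φ (φ measured from the bottom), so Newton's second law along the string gives T − mg cos φ = m v²/r.
cos 70.7° = 0.3305, so T = m(v²/r + g cos φ) = 1.11 × ((3.27)²/1.51 + 9.81 × 0.3305) = 1.11 × (7.081 + (3.242)) = 1.11 × 10.32 = 11.46 N.

11.5 N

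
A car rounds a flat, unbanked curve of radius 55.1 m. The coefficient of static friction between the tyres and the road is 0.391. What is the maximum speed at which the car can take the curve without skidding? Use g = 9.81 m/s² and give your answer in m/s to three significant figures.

On a flat curve, static friction is the only horizontal force, so it must supply the full centripetal force: μ_s m g = m v²/r.
Mass cancels: v_max = √(μ_s g r) = √(0.391 × 9.81 × 55.1) = √211.3 = 14.54 m/s.

14.5 m/s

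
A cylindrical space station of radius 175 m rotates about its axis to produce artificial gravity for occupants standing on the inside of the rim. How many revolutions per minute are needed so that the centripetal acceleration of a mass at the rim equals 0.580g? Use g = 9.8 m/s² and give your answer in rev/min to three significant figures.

1.72 rev/min

Require ω²r = 0.580g, so ω = √(0.580 × 9.8/175) = 0.1802 rad/s.
In rev/min: ω × 60/(2π) = 0.1802 × 60/(2π) = 1.721 rev/min.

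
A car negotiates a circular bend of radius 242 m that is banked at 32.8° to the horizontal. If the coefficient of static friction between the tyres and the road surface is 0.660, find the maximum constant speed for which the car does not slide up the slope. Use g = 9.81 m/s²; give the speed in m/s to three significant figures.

73.4 m/s

At the maximum speed, friction acts down the slope at its limiting value f = μN. Radially (horizontal, toward centre): N sinθ + μN cosθ = mv²/r. Vertically: N cosθ − μN sinθ = mg.
Dividing: v² = r g (sinθ + μcosθ)/(cosθ − μsinθ).
sinθ + μcosθ = 0.5417 + 0.660×0.8406 = 1.096; cosθ − μsinθ = 0.8406 − 0.660×0.5417 = 0.4830.
v² = 242 × 9.81 × 1.096/0.4830 = 5389 m²/s², so v = 73.41 m/s.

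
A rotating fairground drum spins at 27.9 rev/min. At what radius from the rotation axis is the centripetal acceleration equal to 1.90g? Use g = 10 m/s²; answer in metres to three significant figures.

ω = 27.9 rev/min × 2π/60 = 2.922 rad/s.
a_c = ω²r = 1.90g ⇒ r = 1.90 × 10.0 / (2.922)² = 19.00/8.536 = 2.226 m.

2.23 m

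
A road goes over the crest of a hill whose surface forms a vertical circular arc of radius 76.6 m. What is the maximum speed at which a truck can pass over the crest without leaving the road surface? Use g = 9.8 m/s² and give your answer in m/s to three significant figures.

27.4 m/s

At the crest the centre of the circle is below the truck, so the net downward (centripetal) force is mg − N = mv²/r.
The truck leaves the road when N → 0, giving v_max = √(g r) = √(9.8 × 76.6) = 27.40 m/s.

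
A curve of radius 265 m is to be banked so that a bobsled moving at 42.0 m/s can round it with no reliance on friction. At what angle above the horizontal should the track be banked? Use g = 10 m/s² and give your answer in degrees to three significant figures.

With no friction, the horizontal component of the normal force provides the centripetal force: N sinθ = mv²/r, while N cosθ = mg vertically.
Dividing: tanθ = v²/(r g) = (42.0)²/(265 × 10.0) = 1764/2650 = 0.6657.
θ = arctan(0.6657) = 33.65°.

33.7°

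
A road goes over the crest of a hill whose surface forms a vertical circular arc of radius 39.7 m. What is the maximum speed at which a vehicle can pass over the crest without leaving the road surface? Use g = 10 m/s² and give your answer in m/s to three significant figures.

19.9 m/s

At the crest the centre of the circle is below the vehicle, so the net downward (centripetal) force is mg − N = mv²/r.
The vehicle leaves the road when N → 0, giving v_max = √(g r) = √(10.0 × 39.7) = 19.92 m/s.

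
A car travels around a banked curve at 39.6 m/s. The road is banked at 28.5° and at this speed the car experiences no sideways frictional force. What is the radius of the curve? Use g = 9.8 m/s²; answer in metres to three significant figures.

295 m

Frictionless banking: tanθ = v²/(rg), so r = v²/(g tanθ).
r = (39.6)²/(9.8 × tan 28.5°) = 1568/(9.8 × 0.5430) = 1568/5.321 = 294.7 m.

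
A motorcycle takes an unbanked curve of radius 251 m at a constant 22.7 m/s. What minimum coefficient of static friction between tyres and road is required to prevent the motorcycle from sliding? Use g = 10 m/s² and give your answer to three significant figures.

Friction provides the centripetal force: μ_s m g = m v²/r, so μ_s = v²/(g r) = (22.70)²/(10.0 × 251) = 515.3/2510 = 0.2053.

0.205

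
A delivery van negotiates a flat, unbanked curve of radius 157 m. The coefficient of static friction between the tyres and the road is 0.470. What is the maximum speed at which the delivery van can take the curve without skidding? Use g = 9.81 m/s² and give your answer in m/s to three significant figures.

On a flat curve, static friction is the only horizontal force, so it must supply the full centripetal force: μ_s m g = m v²/r.
Mass cancels: v_max = √(μ_s g r) = √(0.470 × 9.81 × 157) = √723.9 = 26.91 m/s.

26.9 m/s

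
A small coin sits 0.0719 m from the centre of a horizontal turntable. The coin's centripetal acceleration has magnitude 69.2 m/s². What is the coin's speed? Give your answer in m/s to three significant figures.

a_c = v²/r ⇒ v = √(a_c · r) = √(69.2 × 0.0719) = √4.975 = 2.231 m/s.

2.23 m/s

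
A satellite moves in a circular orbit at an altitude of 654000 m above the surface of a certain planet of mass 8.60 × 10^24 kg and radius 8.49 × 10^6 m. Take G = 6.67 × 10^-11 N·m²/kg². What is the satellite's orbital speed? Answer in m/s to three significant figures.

7920 m/s

Orbital radius r = R + h = 8.49 × 10^6 + 654000 = 9.144 × 10^6 m.
Gravity supplies the centripetal force: G M m / r² = m v² / r, so v = √(GM/r).
v = √(6.67 × 10^-11 × 8.60 × 10^24 / 9.144 × 10^6) = √(6.273 × 10^7) = 7920 m/s.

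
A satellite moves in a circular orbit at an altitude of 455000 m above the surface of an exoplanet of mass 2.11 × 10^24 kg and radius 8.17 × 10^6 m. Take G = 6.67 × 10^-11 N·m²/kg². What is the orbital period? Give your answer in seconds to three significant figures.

r = R + h = 8.17 × 10^6 + 455000 = 8.625 × 10^6 m. Gravity provides the centripetal force: G M m / r² = m v² / r ⇒ v = √(GM/r) = 4039 m/s.
T = 2πr/v = 2π × 8.625 × 10^6 / 4039 = 13420 s.

13400 s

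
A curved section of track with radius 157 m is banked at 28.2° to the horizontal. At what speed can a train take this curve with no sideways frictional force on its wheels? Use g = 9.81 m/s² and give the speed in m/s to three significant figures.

28.7 m/s

On a frictionless banked curve, N sinθ = mv²/r and N cosθ = mg, so tanθ = v²/(rg).
v = √(r g tanθ) = √(157 × 9.81 × tan 28.2°) = √(157 × 9.81 × 0.5362) = √825.8 = 28.74 m/s.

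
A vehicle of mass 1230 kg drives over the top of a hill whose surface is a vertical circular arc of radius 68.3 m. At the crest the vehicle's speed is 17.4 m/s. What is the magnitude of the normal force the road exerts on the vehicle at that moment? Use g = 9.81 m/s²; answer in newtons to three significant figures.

At the crest the centripetal acceleration points downward (toward the centre of the arc), so mg − N = mv²/r.
N = m(g − v²/r) = 1230 × (9.81 − (17.4)²/68.3) = 1230 × (9.81 − 4.433) = 1230 × 5.377 = 6614 N.

6610 N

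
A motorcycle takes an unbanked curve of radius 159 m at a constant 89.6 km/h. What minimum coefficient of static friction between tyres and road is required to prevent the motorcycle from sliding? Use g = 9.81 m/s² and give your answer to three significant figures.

0.397

v = 89.6/3.6 = 24.89 m/s.
Friction provides the centripetal force: μ_s m g = m v²/r, so μ_s = v²/(g r) = (24.89)²/(9.81 × 159) = 619.5/1560 = 0.3971.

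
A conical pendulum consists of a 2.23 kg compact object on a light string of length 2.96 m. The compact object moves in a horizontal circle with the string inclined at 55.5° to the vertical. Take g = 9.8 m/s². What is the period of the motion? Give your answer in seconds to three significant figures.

r = L sinθ = 2.439 m. From T sinθ = mω²r and T cosθ = mg: tanθ = ω²r/g, so ω² = g tanθ / r = g/(L cosθ).
ω = √(g/(L cosθ)) = √(9.8/(2.96 × 0.5664)) = √5.845 = 2.418 rad/s.
Period = 2π/ω = 2.599 s.

2.60 s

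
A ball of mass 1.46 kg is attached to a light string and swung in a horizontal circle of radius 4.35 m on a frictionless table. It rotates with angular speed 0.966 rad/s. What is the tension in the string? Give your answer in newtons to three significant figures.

v = ωr = 0.966 × 4.35 = 4.202 m/s.
The tension is the only horizontal force, so it supplies the full centripetal force: T = m v²/r = 1.46 × (4.202)²/4.35 = 1.46 × 17.66/4.35 = 5.926 N.

5.93 N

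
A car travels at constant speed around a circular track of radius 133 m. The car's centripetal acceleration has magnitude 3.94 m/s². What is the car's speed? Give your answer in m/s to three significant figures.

22.9 m/s

a_c = v²/r ⇒ v = √(a_c · r) = √(3.94 × 133) = √524.0 = 22.89 m/s.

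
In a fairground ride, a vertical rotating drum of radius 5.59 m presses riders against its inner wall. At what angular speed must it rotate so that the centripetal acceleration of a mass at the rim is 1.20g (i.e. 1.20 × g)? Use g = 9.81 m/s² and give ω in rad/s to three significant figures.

1.45 rad/s

Centripetal acceleration a_c = ω²r. Setting ω²r = 1.20g:
ω = √(1.20g / r) = √(1.20 × 9.81 / 5.59) = √2.106 = 1.451 rad/s.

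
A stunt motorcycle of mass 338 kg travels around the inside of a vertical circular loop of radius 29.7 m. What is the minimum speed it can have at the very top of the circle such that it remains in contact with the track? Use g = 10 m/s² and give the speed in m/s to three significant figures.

At the top, both weight mg and N point toward the centre: N + mg = mv²/r.
At minimum speed N → 0, so mg = mv_min²/r ⇒ v_min = √(g r) = √(10.0 × 29.7) = 17.23 m/s.

17.2 m/s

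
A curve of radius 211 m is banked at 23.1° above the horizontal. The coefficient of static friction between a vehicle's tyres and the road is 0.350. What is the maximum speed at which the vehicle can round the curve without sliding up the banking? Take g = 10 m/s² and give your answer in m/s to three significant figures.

43.9 m/s

At the maximum speed, friction acts down the slope at its limiting value f = μN. Radially (horizontal, toward centre): N sinθ + μN cosθ = mv²/r. Vertically: N cosθ − μN sinθ = mg.
Dividing: v² = r g (sinθ + μcosθ)/(cosθ − μsinθ).
sinθ + μcosθ = 0.3923 + 0.350×0.9198 = 0.7143; cosθ − μsinθ = 0.9198 − 0.350×0.3923 = 0.7825.
v² = 211 × 10.0 × 0.7143/0.7825 = 1926 m²/s², so v = 43.89 m/s.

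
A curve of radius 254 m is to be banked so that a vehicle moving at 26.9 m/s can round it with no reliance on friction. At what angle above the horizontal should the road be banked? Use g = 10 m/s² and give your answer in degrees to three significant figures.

With no friction, the horizontal component of the normal force provides the centripetal force: N sinθ = mv²/r, while N cosθ = mg vertically.
Dividing: tanθ = v²/(r g) = (26.9)²/(254 × 10.0) = 723.6/2540 = 0.2849.
θ = arctan(0.2849) = 15.90°.

15.9°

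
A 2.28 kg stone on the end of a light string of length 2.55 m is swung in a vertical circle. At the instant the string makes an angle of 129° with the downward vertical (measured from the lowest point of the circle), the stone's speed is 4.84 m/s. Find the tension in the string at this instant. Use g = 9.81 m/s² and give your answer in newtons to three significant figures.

6.87 N

Take the radial direction toward the centre of the circle as positive. The component of the weight along the string toward the centre is −mg cos φ (φ measured from the bottom), so Newton's second law along the string gives T − mg cos φ = m v²/r.
cos 129° = -0.6293, so T = m(v²/r + g cos φ) = 2.28 × ((4.84)²/2.55 + 9.81 × -0.6293) = 2.28 × (9.187 + (-6.174)) = 2.28 × 3.013 = 6.869 N.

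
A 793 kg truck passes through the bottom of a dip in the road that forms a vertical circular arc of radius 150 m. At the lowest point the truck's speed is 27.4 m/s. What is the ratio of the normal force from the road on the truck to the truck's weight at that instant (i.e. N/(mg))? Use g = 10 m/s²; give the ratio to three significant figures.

At the bottom, N − mg = mv²/r, so N = m(v²/r + g) and N/(mg) = v²/(rg) + 1 = (27.4)²/(150 × 10.0) + 1 = 0.5005 + 1 = 1.501.

1.50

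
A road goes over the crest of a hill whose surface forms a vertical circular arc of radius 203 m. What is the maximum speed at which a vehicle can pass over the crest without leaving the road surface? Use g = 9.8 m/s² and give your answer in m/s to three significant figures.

At the crest the centre of the circle is below the vehicle, so the net downward (centripetal) force is mg − N = mv²/r.
The vehicle leaves the road when N → 0, giving v_max = √(g r) = √(9.8 × 203) = 44.60 m/s.

44.6 m/s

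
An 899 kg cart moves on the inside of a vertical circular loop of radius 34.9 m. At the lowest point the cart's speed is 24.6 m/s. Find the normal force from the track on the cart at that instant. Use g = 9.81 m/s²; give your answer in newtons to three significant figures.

At the lowest point, N points up (toward the centre) and the weight mg points down (away from the centre), so the net inward force is N − mg = mv²/r.
N = m(v²/r + g) = 899 × ((24.6)²/34.9 + 9.81) = 899 × (17.34 + 9.81) = 899 × 27.15 = 24410 N.

24400 N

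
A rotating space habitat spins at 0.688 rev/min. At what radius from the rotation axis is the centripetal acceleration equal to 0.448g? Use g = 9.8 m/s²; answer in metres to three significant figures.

846 m

ω = 0.688 rev/min × 2π/60 = 0.07205 rad/s.
a_c = ω²r = 0.448g ⇒ r = 0.448 × 9.8 / (0.07205)² = 4.390/0.005191 = 845.8 m.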